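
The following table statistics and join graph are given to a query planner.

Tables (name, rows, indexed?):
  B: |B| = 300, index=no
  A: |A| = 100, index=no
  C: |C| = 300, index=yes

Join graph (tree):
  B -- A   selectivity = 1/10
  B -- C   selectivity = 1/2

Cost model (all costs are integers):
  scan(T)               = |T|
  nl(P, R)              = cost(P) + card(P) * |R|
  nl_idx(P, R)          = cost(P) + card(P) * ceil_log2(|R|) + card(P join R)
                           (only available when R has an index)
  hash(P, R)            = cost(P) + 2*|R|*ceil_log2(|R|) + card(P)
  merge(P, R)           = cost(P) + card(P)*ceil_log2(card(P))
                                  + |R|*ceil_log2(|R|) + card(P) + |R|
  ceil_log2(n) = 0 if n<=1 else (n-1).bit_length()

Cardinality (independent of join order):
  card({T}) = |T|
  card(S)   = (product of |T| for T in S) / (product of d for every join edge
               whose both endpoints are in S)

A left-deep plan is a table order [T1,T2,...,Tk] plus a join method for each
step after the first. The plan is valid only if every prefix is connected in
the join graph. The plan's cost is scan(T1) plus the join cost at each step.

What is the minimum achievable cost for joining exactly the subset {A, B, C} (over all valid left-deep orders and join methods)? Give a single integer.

10400

Selinger DP over subsets of {A,B,C}:
  {B}: scan cost=300, card=300
  {A}: scan cost=100, card=100
  {C}: scan cost=300, card=300
  {AB}: card=3000; try (A,hash)→2000, (B,merge)→3900, (A,merge)→4100, (B,hash)→5600, (B,nl)→30100, (A,nl)→30300; best=2000 via (A,hash)
  {BC}: card=45000; try (C,hash)→6000, (B,hash)→6000, (C,merge)→6300, (B,merge)→6300, (C,nl_idx)→48000, (C,nl)→90300 …(+1); best=6000 via (C,hash)
  {ABC}: card=450000; try (C,hash)→10400, (C,merge)→44000, (A,hash)→52400, (C,nl_idx)→479000, (A,merge)→771800, (C,nl)→902000 …(+1); best=10400 via (C,hash)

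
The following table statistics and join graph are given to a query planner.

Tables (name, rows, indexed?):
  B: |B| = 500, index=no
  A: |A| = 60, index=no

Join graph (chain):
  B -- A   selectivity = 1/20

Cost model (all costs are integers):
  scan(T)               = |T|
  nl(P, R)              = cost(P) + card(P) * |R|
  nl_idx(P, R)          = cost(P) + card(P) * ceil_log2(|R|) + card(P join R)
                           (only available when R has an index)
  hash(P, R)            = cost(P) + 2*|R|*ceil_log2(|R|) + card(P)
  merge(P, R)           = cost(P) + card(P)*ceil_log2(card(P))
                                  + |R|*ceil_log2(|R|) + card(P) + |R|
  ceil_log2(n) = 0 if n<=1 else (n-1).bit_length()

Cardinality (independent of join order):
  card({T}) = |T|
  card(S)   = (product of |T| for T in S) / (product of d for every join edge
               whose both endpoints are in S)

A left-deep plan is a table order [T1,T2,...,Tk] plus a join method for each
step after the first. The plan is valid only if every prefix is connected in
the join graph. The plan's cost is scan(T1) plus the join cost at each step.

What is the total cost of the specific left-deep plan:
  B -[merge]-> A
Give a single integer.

step 1: scan B: cost=500, card=500
step 2: join A via merge
    card(P join A) = 500*60/(20) = 1500
    cost = 500 + 500*9 + 60*6 + 500 + 60 = 5920

5920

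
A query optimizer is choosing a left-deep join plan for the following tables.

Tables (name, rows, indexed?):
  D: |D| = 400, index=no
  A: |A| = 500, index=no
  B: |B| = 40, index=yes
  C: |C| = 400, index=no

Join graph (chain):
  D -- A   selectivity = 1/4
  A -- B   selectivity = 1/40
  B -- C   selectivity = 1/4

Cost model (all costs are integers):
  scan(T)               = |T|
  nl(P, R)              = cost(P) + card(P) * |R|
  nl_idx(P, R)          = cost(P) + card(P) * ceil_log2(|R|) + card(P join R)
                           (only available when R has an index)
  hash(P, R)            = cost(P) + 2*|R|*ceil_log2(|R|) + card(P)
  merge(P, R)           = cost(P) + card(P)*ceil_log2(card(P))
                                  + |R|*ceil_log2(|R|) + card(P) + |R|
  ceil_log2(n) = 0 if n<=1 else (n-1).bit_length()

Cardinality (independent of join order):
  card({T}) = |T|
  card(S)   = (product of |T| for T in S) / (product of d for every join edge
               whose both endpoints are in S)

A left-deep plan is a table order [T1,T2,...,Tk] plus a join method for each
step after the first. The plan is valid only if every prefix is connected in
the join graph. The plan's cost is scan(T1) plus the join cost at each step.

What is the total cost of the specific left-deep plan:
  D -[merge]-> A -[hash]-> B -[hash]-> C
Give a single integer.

step 1: scan D: cost=400, card=400
step 2: join A via merge
    card(P join A) = 400*500/(4) = 50000
    cost = 400 + 400*9 + 500*9 + 400 + 500 = 9400
step 3: join B via hash
    card(P join B) = 50000*40/(40) = 50000
    cost = 9400 + 2*40*6 + 50000 = 59880
step 4: join C via hash
    card(P join C) = 50000*400/(4) = 5000000
    cost = 59880 + 2*400*9 + 50000 = 117080

117080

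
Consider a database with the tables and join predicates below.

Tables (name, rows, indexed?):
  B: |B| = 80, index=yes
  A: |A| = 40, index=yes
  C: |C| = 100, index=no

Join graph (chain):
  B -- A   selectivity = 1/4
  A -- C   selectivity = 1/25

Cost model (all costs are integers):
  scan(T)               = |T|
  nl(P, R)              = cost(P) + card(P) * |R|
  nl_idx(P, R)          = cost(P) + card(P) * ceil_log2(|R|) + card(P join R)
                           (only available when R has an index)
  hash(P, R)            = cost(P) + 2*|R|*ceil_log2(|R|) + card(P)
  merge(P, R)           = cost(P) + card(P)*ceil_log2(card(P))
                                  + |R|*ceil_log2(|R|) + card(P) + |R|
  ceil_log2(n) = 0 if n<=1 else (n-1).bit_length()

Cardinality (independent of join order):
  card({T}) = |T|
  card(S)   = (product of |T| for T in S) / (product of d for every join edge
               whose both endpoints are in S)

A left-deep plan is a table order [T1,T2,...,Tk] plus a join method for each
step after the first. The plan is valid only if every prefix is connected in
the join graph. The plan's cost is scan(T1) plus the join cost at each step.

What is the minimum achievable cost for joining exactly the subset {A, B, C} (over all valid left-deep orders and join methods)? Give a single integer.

Selinger DP over subsets of {A,B,C}:
  {B}: scan cost=80, card=80
  {A}: scan cost=40, card=40
  {C}: scan cost=100, card=100
  {AB}: card=800; try (A,hash)→640, (B,merge)→960, (A,merge)→1000, (B,nl_idx)→1120, (B,hash)→1200, (A,nl_idx)→1360 …(+2); best=640 via (A,hash)
  {AC}: card=160; try (A,hash)→680, (A,nl_idx)→860, (C,merge)→1120, (A,merge)→1180, (C,hash)→1480, (C,nl)→4040 …(+1); best=680 via (A,hash)
  {ABC}: card=3200; try (B,hash)→1960, (B,merge)→2760, (C,hash)→2840, (B,nl_idx)→5000, (C,merge)→10240, (B,nl)→13480 …(+1); best=1960 via (B,hash)

1960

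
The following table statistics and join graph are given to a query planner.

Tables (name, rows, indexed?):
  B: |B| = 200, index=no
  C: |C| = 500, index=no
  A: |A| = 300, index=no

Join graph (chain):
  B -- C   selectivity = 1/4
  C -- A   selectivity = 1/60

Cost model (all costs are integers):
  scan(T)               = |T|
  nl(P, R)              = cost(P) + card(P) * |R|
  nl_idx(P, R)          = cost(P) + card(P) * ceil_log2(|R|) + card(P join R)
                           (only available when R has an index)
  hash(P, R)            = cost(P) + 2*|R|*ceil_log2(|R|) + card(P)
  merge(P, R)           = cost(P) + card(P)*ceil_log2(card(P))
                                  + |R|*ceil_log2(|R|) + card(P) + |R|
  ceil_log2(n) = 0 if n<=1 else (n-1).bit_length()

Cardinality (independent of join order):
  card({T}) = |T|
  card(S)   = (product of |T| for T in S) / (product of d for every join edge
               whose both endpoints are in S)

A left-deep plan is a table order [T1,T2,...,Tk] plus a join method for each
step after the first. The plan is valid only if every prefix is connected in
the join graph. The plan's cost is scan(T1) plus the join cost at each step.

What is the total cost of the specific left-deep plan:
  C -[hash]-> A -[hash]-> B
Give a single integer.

12100

step 1: scan C: cost=500, card=500
step 2: join A via hash
    card(P join A) = 500*300/(60) = 2500
    cost = 500 + 2*300*9 + 500 = 6400
step 3: join B via hash
    card(P join B) = 2500*200/(4) = 125000
    cost = 6400 + 2*200*8 + 2500 = 12100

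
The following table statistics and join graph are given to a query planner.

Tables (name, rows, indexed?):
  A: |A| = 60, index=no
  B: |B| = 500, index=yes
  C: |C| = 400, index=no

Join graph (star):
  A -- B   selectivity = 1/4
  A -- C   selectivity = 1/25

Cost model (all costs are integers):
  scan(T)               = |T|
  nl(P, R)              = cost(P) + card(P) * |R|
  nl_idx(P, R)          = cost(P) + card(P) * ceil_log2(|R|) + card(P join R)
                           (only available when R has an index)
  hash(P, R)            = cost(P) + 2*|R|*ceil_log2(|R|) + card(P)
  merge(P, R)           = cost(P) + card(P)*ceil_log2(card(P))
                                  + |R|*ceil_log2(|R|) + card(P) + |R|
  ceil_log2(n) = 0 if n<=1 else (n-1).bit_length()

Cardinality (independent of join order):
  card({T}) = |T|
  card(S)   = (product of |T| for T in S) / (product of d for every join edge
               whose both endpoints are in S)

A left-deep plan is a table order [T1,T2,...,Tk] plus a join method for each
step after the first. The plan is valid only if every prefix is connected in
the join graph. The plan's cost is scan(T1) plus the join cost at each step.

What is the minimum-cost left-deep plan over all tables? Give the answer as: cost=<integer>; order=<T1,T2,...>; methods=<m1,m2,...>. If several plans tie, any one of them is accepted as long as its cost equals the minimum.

cost=11480; order=C,A,B; methods=hash,hash

Selinger DP (subsets sized 1..n):
  {A}: scan cost=60, card=60
  {B}: scan cost=500, card=500
  {C}: scan cost=400, card=400
  {AB}: card=7500; try (A,hash)→1720, (B,merge)→5480, (A,merge)→5920, (B,nl_idx)→8100, (B,hash)→9120, (B,nl)→30060 …(+1); best=1720 via (A,hash)
  {AC}: card=960; try (A,hash)→1520, (C,merge)→4480, (A,merge)→4820, (C,hash)→7320, (C,nl)→24060, (A,nl)→24400; best=1520 via (A,hash)
  {ABC}: card=120000; try (B,hash)→11480, (C,hash)→16420, (B,merge)→17080, (C,merge)→110720, (B,nl_idx)→130160, (B,nl)→481520 …(+1); best=11480 via (B,hash)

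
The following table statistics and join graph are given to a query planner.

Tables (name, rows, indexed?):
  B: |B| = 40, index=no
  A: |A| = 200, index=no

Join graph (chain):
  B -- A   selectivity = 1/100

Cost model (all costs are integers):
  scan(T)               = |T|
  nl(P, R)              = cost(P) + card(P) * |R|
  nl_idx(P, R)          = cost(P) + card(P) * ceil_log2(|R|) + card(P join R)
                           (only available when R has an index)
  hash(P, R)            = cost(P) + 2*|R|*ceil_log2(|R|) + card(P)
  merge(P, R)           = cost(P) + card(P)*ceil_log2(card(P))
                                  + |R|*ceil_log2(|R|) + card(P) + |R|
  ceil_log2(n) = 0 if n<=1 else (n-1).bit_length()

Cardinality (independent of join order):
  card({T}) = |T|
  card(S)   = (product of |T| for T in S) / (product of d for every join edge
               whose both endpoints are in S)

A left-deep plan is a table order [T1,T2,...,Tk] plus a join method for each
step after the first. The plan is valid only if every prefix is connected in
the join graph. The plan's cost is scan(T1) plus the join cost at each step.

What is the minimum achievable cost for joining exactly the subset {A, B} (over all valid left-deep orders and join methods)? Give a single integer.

Selinger DP over subsets of {A,B}:
  {B}: scan cost=40, card=40
  {A}: scan cost=200, card=200
  {AB}: card=80; try (B,hash)→880, (A,merge)→2120, (B,merge)→2280, (A,hash)→3280, (A,nl)→8040, (B,nl)→8200; best=880 via (B,hash)

880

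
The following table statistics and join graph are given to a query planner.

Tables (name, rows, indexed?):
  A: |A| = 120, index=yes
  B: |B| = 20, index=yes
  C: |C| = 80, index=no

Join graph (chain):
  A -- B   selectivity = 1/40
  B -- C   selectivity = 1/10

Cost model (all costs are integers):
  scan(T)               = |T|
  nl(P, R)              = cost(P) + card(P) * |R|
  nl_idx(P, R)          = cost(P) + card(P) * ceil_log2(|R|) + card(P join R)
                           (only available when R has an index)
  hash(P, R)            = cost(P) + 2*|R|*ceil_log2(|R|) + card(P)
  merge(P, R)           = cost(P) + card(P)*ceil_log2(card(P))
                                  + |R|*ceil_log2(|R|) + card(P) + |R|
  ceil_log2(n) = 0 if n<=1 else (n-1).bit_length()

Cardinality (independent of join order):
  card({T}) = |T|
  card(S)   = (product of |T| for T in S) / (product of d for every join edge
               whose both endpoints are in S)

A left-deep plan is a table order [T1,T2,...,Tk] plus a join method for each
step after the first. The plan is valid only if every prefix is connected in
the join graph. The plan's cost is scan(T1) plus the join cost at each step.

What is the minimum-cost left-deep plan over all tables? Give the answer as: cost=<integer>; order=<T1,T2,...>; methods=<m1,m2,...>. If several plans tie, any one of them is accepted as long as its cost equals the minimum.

cost=1280; order=B,A,C; methods=nl_idx,merge

Selinger DP (subsets sized 1..n):
  {A}: scan cost=120, card=120
  {B}: scan cost=20, card=20
  {C}: scan cost=80, card=80
  {AB}: card=60; try (A,nl_idx)→220, (B,hash)→440, (B,nl_idx)→780, (A,merge)→1100, (B,merge)→1200, (A,hash)→1720 …(+2); best=220 via (A,nl_idx)
  {BC}: card=160; try (B,hash)→360, (B,nl_idx)→640, (C,merge)→780, (B,merge)→840, (C,hash)→1160, (C,nl)→1620 …(+1); best=360 via (B,hash)
  {ABC}: card=480; try (C,merge)→1280, (C,hash)→1400, (A,nl_idx)→1960, (A,hash)→2200, (A,merge)→2760, (C,nl)→5020 …(+1); best=1280 via (C,merge)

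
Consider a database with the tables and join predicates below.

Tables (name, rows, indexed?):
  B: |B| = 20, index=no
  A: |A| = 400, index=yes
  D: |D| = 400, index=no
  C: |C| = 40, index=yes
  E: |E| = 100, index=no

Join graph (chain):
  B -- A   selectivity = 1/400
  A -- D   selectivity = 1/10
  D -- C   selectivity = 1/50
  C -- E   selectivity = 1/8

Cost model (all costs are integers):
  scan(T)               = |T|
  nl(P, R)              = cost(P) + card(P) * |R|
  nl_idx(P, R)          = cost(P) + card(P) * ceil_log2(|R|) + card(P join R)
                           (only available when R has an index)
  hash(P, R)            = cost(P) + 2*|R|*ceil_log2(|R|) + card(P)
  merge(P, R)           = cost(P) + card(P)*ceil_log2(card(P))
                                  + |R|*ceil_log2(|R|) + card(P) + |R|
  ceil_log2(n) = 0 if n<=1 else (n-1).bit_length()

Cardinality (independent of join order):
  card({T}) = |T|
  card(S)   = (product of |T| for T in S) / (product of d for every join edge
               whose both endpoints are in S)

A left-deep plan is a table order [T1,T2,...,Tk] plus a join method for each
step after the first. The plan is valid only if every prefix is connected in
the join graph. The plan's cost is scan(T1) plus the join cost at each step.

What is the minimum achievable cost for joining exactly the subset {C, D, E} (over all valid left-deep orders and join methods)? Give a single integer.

Selinger DP over subsets of {C,D,E}:
  {D}: scan cost=400, card=400
  {C}: scan cost=40, card=40
  {E}: scan cost=100, card=100
  {CD}: card=320; try (C,hash)→1280, (C,nl_idx)→3120, (D,merge)→4320, (C,merge)→4680, (D,hash)→7280, (D,nl)→16040 …(+1); best=1280 via (C,hash)
  {CE}: card=500; try (C,hash)→680, (E,merge)→1120, (C,merge)→1180, (C,nl_idx)→1200, (E,hash)→1480, (E,nl)→4040 …(+1); best=680 via (C,hash)
  {CDE}: card=4000; try (E,hash)→3000, (E,merge)→5280, (D,hash)→8380, (D,merge)→9680, (E,nl)→33280, (D,nl)→200680; best=3000 via (E,hash)

3000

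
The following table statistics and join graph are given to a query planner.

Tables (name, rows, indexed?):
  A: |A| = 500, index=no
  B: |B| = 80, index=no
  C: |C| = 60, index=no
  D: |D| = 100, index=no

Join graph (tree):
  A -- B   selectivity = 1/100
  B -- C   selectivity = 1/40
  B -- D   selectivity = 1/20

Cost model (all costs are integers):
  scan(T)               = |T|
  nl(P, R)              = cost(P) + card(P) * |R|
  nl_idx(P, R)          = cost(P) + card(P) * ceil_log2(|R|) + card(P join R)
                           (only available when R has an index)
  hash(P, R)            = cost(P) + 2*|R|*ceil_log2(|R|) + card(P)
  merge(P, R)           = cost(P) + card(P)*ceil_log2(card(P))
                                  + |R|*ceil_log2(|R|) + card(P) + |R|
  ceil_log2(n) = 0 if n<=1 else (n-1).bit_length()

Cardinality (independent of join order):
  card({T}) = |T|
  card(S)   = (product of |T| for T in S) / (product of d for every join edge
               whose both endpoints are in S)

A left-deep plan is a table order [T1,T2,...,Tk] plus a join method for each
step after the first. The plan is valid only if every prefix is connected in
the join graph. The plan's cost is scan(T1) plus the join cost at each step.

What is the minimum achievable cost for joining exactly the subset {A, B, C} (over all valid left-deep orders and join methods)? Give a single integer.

3240

Selinger DP over subsets of {A,B,C}:
  {A}: scan cost=500, card=500
  {B}: scan cost=80, card=80
  {C}: scan cost=60, card=60
  {AB}: card=400; try (B,hash)→2120, (A,merge)→5720, (B,merge)→6140, (A,hash)→9160, (A,nl)→40080, (B,nl)→40500; best=2120 via (B,hash)
  {BC}: card=120; try (C,hash)→880, (B,merge)→1120, (C,merge)→1140, (B,hash)→1240, (B,nl)→4860, (C,nl)→4880; best=880 via (C,hash)
  {ABC}: card=600; try (C,hash)→3240, (C,merge)→6540, (A,merge)→6840, (A,hash)→10000, (C,nl)→26120, (A,nl)→60880; best=3240 via (C,hash)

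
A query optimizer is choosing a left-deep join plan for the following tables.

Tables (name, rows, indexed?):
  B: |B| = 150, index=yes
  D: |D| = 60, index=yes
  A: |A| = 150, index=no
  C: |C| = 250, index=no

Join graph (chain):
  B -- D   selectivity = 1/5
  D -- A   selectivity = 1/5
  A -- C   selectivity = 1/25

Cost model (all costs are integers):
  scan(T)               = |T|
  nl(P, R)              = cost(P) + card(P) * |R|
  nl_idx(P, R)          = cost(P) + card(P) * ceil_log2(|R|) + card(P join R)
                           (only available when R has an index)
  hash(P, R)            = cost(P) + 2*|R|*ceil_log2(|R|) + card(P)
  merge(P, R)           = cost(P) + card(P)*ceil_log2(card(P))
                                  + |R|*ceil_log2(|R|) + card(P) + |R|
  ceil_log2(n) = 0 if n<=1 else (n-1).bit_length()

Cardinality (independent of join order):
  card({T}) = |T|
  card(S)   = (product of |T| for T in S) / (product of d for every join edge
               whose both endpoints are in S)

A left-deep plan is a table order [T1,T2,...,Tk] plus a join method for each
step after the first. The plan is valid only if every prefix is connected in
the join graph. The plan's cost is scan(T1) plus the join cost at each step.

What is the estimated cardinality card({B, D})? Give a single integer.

1800

Tables in S: B(150), D(60)
Edges inside S: B-D(d=5)
numerator = 150 * 60 = 9000
denominator = 5 = 5
card(S) = 9000 / 5 = 1800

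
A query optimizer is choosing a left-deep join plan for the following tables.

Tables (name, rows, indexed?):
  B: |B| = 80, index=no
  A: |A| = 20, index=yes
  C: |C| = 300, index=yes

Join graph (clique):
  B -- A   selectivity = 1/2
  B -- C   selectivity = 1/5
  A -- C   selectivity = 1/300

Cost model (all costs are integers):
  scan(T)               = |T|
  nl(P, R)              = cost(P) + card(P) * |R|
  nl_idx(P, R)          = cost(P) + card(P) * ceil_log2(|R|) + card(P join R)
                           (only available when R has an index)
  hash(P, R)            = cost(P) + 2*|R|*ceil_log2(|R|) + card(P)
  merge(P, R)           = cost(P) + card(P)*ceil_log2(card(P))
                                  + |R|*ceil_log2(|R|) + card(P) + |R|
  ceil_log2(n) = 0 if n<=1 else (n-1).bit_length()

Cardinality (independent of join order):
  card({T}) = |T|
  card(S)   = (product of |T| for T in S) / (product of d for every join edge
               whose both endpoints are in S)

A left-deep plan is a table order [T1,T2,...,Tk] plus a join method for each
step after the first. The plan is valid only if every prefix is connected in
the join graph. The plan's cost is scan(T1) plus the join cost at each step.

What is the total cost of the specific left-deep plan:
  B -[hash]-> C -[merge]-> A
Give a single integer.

72880

step 1: scan B: cost=80, card=80
step 2: join C via hash
    card(P join C) = 80*300/(5) = 4800
    cost = 80 + 2*300*9 + 80 = 5560
step 3: join A via merge
    card(P join A) = 4800*20/(2*300) = 160
    cost = 5560 + 4800*13 + 20*5 + 4800 + 20 = 72880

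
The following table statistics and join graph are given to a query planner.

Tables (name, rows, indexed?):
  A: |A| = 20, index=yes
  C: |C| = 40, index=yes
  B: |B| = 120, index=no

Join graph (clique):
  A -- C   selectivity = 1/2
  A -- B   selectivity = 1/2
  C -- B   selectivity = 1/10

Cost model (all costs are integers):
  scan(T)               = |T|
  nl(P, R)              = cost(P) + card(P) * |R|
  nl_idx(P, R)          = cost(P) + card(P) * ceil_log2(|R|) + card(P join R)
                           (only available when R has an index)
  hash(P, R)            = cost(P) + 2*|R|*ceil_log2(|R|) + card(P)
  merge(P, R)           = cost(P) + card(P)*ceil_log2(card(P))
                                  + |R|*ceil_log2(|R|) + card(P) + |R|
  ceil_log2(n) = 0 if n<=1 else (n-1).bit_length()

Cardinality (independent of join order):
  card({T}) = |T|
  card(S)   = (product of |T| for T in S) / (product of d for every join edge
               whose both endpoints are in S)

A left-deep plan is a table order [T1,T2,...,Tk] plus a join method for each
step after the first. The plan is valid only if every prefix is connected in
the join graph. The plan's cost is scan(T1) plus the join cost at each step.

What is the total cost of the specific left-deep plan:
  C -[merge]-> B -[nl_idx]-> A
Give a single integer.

6080

step 1: scan C: cost=40, card=40
step 2: join B via merge
    card(P join B) = 40*120/(10) = 480
    cost = 40 + 40*6 + 120*7 + 40 + 120 = 1280
step 3: join A via nl_idx
    card(P join A) = 480*20/(2*2) = 2400
    cost = 1280 + 480*5 + 2400 = 6080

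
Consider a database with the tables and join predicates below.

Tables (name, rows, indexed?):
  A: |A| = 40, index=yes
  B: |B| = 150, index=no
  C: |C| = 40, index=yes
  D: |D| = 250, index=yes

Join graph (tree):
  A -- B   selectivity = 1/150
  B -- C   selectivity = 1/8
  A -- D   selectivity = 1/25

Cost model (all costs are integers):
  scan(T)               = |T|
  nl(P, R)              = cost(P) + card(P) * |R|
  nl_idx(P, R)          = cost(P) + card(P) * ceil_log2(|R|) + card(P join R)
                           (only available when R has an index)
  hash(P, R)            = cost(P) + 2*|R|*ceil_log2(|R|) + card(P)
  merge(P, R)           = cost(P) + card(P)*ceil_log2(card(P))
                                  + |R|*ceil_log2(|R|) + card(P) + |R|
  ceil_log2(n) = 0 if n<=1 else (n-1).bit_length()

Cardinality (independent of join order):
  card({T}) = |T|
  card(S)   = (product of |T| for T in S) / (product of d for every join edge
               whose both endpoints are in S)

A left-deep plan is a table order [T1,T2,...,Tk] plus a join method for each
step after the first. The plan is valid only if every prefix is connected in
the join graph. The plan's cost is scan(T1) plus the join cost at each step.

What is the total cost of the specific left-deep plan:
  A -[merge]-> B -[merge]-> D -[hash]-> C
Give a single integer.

step 1: scan A: cost=40, card=40
step 2: join B via merge
    card(P join B) = 40*150/(150) = 40
    cost = 40 + 40*6 + 150*8 + 40 + 150 = 1670
step 3: join D via merge
    card(P join D) = 40*250/(25) = 400
    cost = 1670 + 40*6 + 250*8 + 40 + 250 = 4200
step 4: join C via hash
    card(P join C) = 400*40/(8) = 2000
    cost = 4200 + 2*40*6 + 400 = 5080

5080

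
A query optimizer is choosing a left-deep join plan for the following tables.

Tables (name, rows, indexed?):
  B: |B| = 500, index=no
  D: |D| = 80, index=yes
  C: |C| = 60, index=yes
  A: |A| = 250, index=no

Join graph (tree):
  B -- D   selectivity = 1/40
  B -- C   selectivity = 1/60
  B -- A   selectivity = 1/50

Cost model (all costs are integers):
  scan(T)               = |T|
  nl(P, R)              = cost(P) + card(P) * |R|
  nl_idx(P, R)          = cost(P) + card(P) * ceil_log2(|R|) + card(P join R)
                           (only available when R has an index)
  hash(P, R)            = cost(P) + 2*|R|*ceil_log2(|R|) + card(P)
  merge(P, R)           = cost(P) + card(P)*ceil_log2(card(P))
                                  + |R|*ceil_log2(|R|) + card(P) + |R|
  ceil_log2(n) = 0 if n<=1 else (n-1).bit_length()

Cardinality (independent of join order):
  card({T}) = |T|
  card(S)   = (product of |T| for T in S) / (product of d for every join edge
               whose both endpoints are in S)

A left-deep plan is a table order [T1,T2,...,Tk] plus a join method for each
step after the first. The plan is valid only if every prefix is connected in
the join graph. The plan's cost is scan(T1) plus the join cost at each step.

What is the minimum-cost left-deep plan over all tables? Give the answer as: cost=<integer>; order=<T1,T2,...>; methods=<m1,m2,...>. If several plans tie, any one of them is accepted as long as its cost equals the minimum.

cost=8340; order=B,C,D,A; methods=hash,hash,hash

Selinger DP (subsets sized 1..n):
  {B}: scan cost=500, card=500
  {D}: scan cost=80, card=80
  {C}: scan cost=60, card=60
  {A}: scan cost=250, card=250
  {BD}: card=1000; try (D,hash)→2120, (D,nl_idx)→5000, (B,merge)→5720, (D,merge)→6140, (B,hash)→9160, (B,nl)→40080 …(+1); best=2120 via (D,hash)
  {BC}: card=500; try (C,hash)→1720, (C,nl_idx)→4000, (B,merge)→5480, (C,merge)→5920, (B,hash)→9120, (B,nl)→30060 …(+1); best=1720 via (C,hash)
  {AB}: card=2500; try (A,hash)→5000, (B,merge)→7500, (A,merge)→7750, (B,hash)→9500, (B,nl)→125250, (A,nl)→125500; best=5000 via (A,hash)
  {BCD}: card=1000; try (D,hash)→3340, (C,hash)→3840, (D,nl_idx)→6220, (D,merge)→7360, (C,nl_idx)→9120, (C,merge)→13540 …(+2); best=3340 via (D,hash)
  {ABD}: card=5000; try (A,hash)→7120, (D,hash)→8620, (A,merge)→15370, (D,nl_idx)→27500, (D,merge)→38140, (D,nl)→205000 …(+1); best=7120 via (A,hash)
  {ABC}: card=2500; try (A,hash)→6220, (C,hash)→8220, (A,merge)→8970, (C,nl_idx)→22500, (C,merge)→37920, (A,nl)→126720 …(+1); best=6220 via (A,hash)
  {ABCD}: card=5000; try (A,hash)→8340, (D,hash)→9840, (C,hash)→12840, (A,merge)→16590, (D,nl_idx)→28720, (D,merge)→39360 …(+5); best=8340 via (A,hash)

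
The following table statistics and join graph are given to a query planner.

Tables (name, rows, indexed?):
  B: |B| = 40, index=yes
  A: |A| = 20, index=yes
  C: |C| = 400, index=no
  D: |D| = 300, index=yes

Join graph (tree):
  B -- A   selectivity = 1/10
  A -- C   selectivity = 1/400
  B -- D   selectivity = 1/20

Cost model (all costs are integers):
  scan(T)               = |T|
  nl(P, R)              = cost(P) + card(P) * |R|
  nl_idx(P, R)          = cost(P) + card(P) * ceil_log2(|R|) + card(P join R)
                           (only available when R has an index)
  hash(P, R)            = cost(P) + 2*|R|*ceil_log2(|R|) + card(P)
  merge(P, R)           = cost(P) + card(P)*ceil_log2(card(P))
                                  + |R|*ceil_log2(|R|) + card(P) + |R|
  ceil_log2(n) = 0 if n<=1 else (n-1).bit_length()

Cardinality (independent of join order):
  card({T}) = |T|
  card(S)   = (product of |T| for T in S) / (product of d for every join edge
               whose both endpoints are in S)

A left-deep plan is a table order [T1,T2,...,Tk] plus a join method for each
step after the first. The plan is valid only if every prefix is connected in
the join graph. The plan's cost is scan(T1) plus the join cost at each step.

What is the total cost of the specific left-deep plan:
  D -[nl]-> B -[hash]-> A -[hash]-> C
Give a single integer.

21500

step 1: scan D: cost=300, card=300
step 2: join B via nl
    card(P join B) = 300*40/(20) = 600
    cost = 300 + 300*40 = 12300
step 3: join A via hash
    card(P join A) = 600*20/(10) = 1200
    cost = 12300 + 2*20*5 + 600 = 13100
step 4: join C via hash
    card(P join C) = 1200*400/(400) = 1200
    cost = 13100 + 2*400*9 + 1200 = 21500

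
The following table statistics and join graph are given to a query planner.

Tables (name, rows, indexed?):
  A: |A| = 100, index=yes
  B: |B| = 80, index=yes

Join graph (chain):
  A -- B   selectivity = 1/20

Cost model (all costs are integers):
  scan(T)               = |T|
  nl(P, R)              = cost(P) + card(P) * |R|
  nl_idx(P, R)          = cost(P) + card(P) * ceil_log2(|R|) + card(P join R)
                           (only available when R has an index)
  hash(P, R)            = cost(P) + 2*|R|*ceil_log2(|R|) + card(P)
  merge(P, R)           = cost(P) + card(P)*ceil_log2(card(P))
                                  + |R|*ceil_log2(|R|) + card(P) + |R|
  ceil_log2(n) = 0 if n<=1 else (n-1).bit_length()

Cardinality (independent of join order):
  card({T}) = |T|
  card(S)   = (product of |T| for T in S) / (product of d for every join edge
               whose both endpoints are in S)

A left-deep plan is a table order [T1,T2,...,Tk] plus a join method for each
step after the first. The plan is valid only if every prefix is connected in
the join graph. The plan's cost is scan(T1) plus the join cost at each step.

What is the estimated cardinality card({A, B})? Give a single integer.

Tables in S: A(100), B(80)
Edges inside S: A-B(d=20)
numerator = 100 * 80 = 8000
denominator = 20 = 20
card(S) = 8000 / 20 = 400

400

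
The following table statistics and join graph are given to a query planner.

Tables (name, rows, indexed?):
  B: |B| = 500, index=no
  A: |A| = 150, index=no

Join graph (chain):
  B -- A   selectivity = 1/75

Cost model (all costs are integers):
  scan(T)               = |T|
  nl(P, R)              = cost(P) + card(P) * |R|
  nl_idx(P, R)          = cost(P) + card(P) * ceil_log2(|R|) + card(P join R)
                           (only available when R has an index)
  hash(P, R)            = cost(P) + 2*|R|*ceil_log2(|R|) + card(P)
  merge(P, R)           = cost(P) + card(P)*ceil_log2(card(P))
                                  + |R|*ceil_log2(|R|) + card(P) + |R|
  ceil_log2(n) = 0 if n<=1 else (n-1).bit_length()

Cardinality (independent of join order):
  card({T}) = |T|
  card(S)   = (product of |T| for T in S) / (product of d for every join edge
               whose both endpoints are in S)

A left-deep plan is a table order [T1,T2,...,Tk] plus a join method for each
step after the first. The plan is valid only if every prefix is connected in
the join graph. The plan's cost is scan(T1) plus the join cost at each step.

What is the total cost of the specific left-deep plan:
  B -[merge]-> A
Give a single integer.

step 1: scan B: cost=500, card=500
step 2: join A via merge
    card(P join A) = 500*150/(75) = 1000
    cost = 500 + 500*9 + 150*8 + 500 + 150 = 6850

6850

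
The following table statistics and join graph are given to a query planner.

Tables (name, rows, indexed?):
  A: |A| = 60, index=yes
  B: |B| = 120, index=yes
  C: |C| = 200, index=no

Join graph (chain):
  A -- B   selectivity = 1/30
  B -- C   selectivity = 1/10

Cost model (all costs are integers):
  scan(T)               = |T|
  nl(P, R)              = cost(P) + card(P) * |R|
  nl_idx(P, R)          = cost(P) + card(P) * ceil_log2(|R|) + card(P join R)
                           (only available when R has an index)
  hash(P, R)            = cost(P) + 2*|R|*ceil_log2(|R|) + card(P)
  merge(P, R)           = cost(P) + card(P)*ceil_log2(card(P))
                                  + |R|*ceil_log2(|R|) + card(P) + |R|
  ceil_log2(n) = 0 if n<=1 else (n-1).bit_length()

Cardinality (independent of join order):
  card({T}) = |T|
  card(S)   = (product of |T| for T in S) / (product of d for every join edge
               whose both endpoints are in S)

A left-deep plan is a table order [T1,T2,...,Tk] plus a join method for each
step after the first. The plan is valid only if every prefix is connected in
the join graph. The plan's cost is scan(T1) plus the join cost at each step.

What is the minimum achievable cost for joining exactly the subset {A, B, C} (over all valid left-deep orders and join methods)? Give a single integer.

4160

Selinger DP over subsets of {A,B,C}:
  {A}: scan cost=60, card=60
  {B}: scan cost=120, card=120
  {C}: scan cost=200, card=200
  {AB}: card=240; try (B,nl_idx)→720, (A,hash)→960, (A,nl_idx)→1080, (B,merge)→1440, (A,merge)→1500, (B,hash)→1800 …(+2); best=720 via (B,nl_idx)
  {BC}: card=2400; try (B,hash)→2080, (C,merge)→2880, (B,merge)→2960, (C,hash)→3440, (B,nl_idx)→4000, (C,nl)→24120 …(+1); best=2080 via (B,hash)
  {ABC}: card=4800; try (C,hash)→4160, (C,merge)→4680, (A,hash)→5200, (A,nl_idx)→21280, (A,merge)→33700, (C,nl)→48720 …(+1); best=4160 via (C,hash)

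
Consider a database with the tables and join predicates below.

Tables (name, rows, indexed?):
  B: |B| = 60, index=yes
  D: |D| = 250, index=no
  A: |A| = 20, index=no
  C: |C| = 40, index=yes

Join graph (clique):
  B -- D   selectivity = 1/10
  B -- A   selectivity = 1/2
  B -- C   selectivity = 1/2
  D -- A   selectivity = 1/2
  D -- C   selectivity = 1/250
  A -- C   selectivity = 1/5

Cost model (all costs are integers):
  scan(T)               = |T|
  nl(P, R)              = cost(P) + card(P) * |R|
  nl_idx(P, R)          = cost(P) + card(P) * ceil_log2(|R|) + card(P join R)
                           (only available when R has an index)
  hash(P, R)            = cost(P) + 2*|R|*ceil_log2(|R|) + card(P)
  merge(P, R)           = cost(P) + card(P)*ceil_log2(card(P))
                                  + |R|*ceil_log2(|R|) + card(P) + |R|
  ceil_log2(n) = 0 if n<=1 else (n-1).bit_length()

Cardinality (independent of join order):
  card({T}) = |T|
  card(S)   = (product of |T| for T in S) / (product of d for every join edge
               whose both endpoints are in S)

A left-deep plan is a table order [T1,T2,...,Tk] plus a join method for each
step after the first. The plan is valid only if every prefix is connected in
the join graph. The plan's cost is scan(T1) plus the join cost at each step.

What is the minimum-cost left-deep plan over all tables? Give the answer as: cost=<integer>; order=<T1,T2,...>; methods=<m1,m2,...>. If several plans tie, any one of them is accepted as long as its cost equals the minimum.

Selinger DP (subsets sized 1..n):
  {B}: scan cost=60, card=60
  {D}: scan cost=250, card=250
  {A}: scan cost=20, card=20
  {C}: scan cost=40, card=40
  {BD}: card=1500; try (B,hash)→1220, (D,merge)→2730, (B,merge)→2920, (B,nl_idx)→3250, (D,hash)→4120, (D,nl)→15060 …(+1); best=1220 via (B,hash)
  {AB}: card=600; try (A,hash)→320, (B,merge)→560, (A,merge)→600, (B,nl_idx)→740, (B,hash)→760, (B,nl)→1220 …(+1); best=320 via (A,hash)
  {BC}: card=1200; try (C,hash)→600, (B,merge)→740, (C,merge)→760, (B,hash)→800, (B,nl_idx)→1480, (C,nl_idx)→1620 …(+2); best=600 via (C,hash)
  {AD}: card=2500; try (A,hash)→700, (D,merge)→2390, (A,merge)→2620, (D,hash)→4040, (D,nl)→5020, (A,nl)→5250; best=700 via (A,hash)
  {CD}: card=40; try (C,hash)→980, (C,nl_idx)→1790, (D,merge)→2570, (C,merge)→2780, (D,hash)→4080, (D,nl)→10040 …(+1); best=980 via (C,hash)
  {AC}: card=160; try (A,hash)→280, (C,nl_idx)→300, (C,merge)→420, (A,merge)→440, (C,hash)→520, (C,nl)→820 …(+1); best=280 via (A,hash)
  {ABD}: card=7500; try (A,hash)→2920, (B,hash)→3920, (D,hash)→4920, (D,merge)→9170, (A,merge)→19340, (B,nl_idx)→23200 …(+4); best=2920 via (A,hash)
  {BCD}: card=120; try (B,nl_idx)→1340, (B,merge)→1680, (B,hash)→1740, (C,hash)→3200, (B,nl)→3380, (D,hash)→5800 …(+5); best=1340 via (B,nl_idx)
  {ABC}: card=2400; try (B,hash)→1160, (C,hash)→1400, (A,hash)→2000, (B,merge)→2140, (B,nl_idx)→3640, (C,nl_idx)→6320 …(+5); best=1160 via (B,hash)
  {ACD}: card=80; try (A,hash)→1220, (A,merge)→1380, (A,nl)→1780, (C,hash)→3680, (D,merge)→3970, (D,hash)→4440 …(+4); best=1220 via (A,hash)
  {ABCD}: card=120; try (A,hash)→1660, (B,nl_idx)→1820, (B,hash)→2020, (B,merge)→2280, (A,merge)→2420, (A,nl)→3740 …(+8); best=1660 via (A,hash)

cost=1660; order=D,C,B,A; methods=hash,nl_idx,hash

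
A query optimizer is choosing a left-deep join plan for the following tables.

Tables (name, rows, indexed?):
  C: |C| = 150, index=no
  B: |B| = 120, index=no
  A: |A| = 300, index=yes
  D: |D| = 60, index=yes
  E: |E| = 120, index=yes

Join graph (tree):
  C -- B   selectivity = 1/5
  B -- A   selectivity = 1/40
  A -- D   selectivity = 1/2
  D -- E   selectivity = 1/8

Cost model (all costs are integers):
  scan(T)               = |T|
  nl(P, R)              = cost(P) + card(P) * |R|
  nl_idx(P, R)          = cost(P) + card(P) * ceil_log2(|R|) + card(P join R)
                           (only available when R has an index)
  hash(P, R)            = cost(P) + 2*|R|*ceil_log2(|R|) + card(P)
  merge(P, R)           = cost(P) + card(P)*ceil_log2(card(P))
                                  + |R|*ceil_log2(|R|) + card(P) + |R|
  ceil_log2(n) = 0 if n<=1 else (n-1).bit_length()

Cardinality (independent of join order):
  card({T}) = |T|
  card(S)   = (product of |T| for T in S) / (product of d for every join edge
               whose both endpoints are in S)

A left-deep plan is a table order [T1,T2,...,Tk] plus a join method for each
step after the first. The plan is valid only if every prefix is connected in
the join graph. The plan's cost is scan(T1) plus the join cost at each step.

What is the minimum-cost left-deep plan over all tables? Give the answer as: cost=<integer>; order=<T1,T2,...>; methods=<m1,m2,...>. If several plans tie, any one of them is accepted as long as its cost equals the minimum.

Selinger DP (subsets sized 1..n):
  {C}: scan cost=150, card=150
  {B}: scan cost=120, card=120
  {A}: scan cost=300, card=300
  {D}: scan cost=60, card=60
  {E}: scan cost=120, card=120
  {BC}: card=3600; try (B,hash)→1980, (C,merge)→2430, (B,merge)→2460, (C,hash)→2640, (C,nl)→18120, (B,nl)→18150; best=1980 via (B,hash)
  {AB}: card=900; try (A,nl_idx)→2100, (B,hash)→2280, (A,merge)→4080, (B,merge)→4260, (A,hash)→5640, (A,nl)→36120 …(+1); best=2100 via (A,nl_idx)
  {AD}: card=9000; try (D,hash)→1320, (A,merge)→3480, (D,merge)→3720, (A,hash)→5520, (A,nl_idx)→9600, (D,nl_idx)→11100 …(+2); best=1320 via (D,hash)
  {DE}: card=900; try (D,hash)→960, (E,nl_idx)→1380, (E,merge)→1440, (D,merge)→1500, (D,nl_idx)→1740, (E,hash)→1800 …(+2); best=960 via (D,hash)
  {ABC}: card=27000; try (C,hash)→5400, (A,hash)→10980, (C,merge)→13350, (A,merge)→51780, (A,nl_idx)→61380, (C,nl)→137100 …(+1); best=5400 via (C,hash)
  {ABD}: card=27000; try (D,hash)→3720, (B,hash)→12000, (D,merge)→12420, (D,nl_idx)→34500, (D,nl)→56100, (B,merge)→137280 …(+1); best=3720 via (D,hash)
  {ADE}: card=135000; try (A,hash)→7260, (E,hash)→12000, (A,merge)→13860, (E,merge)→137280, (A,nl_idx)→144060, (E,nl_idx)→199320 …(+2); best=7260 via (A,hash)
  {ABCD}: card=810000; try (D,hash)→33120, (C,hash)→33120, (C,merge)→437070, (D,merge)→437820, (D,nl_idx)→977400, (D,nl)→1625400 …(+1); best=33120 via (D,hash)
  {ABDE}: card=405000; try (E,hash)→32400, (B,hash)→143940, (E,merge)→436680, (E,nl_idx)→597720, (B,merge)→2573220, (E,nl)→3243720 …(+1); best=32400 via (E,hash)
  {ABCDE}: card=12150000; try (C,hash)→439800, (E,hash)→844800, (C,merge)→8133750, (E,merge)→17044080, (E,nl_idx)→17853120, (C,nl)→60782400 …(+1); best=439800 via (C,hash)

cost=439800; order=B,A,D,E,C; methods=nl_idx,hash,hash,hash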